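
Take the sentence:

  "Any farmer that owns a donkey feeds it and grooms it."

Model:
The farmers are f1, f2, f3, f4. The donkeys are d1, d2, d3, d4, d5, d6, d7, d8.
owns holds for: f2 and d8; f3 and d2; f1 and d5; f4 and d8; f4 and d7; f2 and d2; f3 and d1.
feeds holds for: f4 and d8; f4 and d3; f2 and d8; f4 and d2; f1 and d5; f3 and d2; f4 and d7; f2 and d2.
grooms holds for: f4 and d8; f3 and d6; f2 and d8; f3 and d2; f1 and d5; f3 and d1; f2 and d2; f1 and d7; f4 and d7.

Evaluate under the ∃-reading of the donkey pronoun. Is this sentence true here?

"it" takes "a donkey" as antecedent — a donkey pronoun bound across the clause boundary.
Weak reading: every farmer f with some owns-donkey has at least one owns-donkey d such that feeds(f,d) ∧ grooms(f,d).
Per farmer: f1:✓  f2:✓  f3:✓  f4:✓
Every farmer in the restrictor has a witness.

True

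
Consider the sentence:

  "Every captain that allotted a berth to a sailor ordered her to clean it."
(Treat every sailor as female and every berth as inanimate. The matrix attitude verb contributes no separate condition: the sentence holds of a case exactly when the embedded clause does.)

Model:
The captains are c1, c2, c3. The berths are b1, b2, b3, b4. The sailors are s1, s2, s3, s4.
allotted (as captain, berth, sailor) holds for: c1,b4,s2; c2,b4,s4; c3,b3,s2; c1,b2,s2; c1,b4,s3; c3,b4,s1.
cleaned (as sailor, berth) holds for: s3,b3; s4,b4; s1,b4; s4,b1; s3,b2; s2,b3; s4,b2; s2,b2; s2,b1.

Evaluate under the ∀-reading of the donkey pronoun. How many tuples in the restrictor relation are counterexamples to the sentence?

"her" takes "a sailor" as antecedent and "it" takes "a berth"; both are donkey pronouns co-varying with the restrictor.
Strong reading: for every (c,b,s) with allotted(c,b,s), cleaned(s,b).
Restrictor triples: (c1,b2,s2)→cleaned(s2,b2) ✓  (c1,b4,s2)→cleaned(s2,b4) ✗  (c1,b4,s3)→cleaned(s3,b4) ✗  (c2,b4,s4)→cleaned(s4,b4) ✓  (c3,b3,s2)→cleaned(s2,b3) ✓  (c3,b4,s1)→cleaned(s1,b4) ✓
Counterexamples (restrictor triples failing the scope): 2.

2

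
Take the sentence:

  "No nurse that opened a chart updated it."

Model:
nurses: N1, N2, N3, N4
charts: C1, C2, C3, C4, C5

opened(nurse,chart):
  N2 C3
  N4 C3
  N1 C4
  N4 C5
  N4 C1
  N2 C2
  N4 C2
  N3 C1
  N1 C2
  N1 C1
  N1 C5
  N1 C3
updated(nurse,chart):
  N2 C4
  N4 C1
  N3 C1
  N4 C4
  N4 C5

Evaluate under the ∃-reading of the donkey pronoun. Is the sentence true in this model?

False

"it" takes "a chart" as antecedent — a donkey pronoun bound across the clause boundary.
Truth condition: for no (n,c) with opened(n,c) does updated(n,c) hold.
Restrictor pairs — does the scope hold? (N1,C1):fails  (N1,C2):fails  (N1,C3):fails  (N1,C4):fails  (N1,C5):fails  (N2,C2):fails  (N2,C3):fails  (N3,C1):holds  (N4,C1):holds  (N4,C2):fails  (N4,C3):fails  (N4,C5):holds
Scope holds for 3 pair(s), so the sentence is false.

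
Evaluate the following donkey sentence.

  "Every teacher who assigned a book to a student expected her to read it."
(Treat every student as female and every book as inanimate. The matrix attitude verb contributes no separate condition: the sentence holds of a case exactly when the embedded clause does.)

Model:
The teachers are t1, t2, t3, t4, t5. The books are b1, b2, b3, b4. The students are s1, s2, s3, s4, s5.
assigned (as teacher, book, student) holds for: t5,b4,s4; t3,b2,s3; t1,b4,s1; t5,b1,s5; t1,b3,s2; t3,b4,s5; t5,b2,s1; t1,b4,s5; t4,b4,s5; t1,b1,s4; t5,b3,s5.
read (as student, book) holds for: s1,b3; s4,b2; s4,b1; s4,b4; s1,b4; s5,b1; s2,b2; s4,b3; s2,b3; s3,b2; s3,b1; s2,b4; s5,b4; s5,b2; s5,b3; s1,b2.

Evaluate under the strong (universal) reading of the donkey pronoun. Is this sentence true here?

True

"her" takes "a student" as antecedent and "it" takes "a book"; both are donkey pronouns co-varying with the restrictor.
Strong reading: for every (t,b,s) with assigned(t,b,s), read(s,b).
Restrictor triples: (t1,b1,s4)→read(s4,b1) ✓  (t1,b3,s2)→read(s2,b3) ✓  (t1,b4,s1)→read(s1,b4) ✓  (t1,b4,s5)→read(s5,b4) ✓  (t3,b2,s3)→read(s3,b2) ✓  (t3,b4,s5)→read(s5,b4) ✓  (t4,b4,s5)→read(s5,b4) ✓  (t5,b1,s5)→read(s5,b1) ✓  (t5,b2,s1)→read(s1,b2) ✓  (t5,b3,s5)→read(s5,b3) ✓  (t5,b4,s4)→read(s4,b4) ✓
Every restrictor triple satisfies the scope.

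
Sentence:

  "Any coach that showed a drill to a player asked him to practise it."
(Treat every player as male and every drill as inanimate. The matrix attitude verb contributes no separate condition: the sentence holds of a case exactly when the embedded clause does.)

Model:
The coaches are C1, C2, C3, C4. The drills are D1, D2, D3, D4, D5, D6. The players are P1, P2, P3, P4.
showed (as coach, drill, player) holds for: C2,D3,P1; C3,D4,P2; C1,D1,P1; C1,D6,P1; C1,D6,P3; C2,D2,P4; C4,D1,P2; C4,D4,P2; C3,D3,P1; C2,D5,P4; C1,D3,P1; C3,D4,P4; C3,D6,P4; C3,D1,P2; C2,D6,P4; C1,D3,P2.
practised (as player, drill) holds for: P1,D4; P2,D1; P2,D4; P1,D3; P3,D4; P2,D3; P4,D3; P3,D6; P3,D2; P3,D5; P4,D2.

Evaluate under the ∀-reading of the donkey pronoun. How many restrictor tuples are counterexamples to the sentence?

6

"him" takes "a player" as antecedent and "it" takes "a drill"; both are donkey pronouns co-varying with the restrictor.
Strong reading: for every (c,d,p) with showed(c,d,p), practised(p,d).
Restrictor triples: (C1,D1,P1)→practised(P1,D1) ✗  (C1,D3,P1)→practised(P1,D3) ✓  (C1,D3,P2)→practised(P2,D3) ✓  (C1,D6,P1)→practised(P1,D6) ✗  (C1,D6,P3)→practised(P3,D6) ✓  (C2,D2,P4)→practised(P4,D2) ✓  (C2,D3,P1)→practised(P1,D3) ✓  (C2,D5,P4)→practised(P4,D5) ✗  (C2,D6,P4)→practised(P4,D6) ✗  (C3,D1,P2)→practised(P2,D1) ✓  (C3,D3,P1)→practised(P1,D3) ✓  (C3,D4,P2)→practised(P2,D4) ✓  (C3,D4,P4)→practised(P4,D4) ✗  (C3,D6,P4)→practised(P4,D6) ✗  (C4,D1,P2)→practised(P2,D1) ✓  (C4,D4,P2)→practised(P2,D4) ✓
Counterexamples (restrictor triples failing the scope): 6.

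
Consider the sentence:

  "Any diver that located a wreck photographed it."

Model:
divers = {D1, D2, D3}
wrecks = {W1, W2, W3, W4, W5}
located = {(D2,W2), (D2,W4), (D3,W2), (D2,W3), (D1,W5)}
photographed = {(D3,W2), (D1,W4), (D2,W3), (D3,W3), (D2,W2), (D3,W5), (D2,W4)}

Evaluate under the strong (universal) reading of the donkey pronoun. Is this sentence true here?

"it" takes "a wreck" as antecedent — a donkey pronoun bound across the clause boundary.
Strong reading: for every (d,w) with located(d,w), photographed(d,w).
Restrictor pairs: (D1,W5) ✗  (D2,W2) ✓  (D2,W3) ✓  (D2,W4) ✓  (D3,W2) ✓
Counterexample: (D1,W5) is in located but fails the scope.

False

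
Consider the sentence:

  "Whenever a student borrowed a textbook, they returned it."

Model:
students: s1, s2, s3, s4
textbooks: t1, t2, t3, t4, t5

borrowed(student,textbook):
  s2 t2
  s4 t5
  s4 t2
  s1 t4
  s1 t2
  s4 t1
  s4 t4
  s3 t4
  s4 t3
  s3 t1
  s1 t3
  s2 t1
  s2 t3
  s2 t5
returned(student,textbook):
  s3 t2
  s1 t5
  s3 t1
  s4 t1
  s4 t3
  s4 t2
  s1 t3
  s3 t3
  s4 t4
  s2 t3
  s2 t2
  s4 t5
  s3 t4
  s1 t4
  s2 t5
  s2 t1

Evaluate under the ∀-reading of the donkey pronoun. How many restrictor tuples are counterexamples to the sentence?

"it" takes "a textbook" as antecedent — a donkey pronoun bound across the clause boundary.
Strong reading: for every (s,t) with borrowed(s,t), returned(s,t).
Restrictor pairs: (s1,t2) ✗  (s1,t3) ✓  (s1,t4) ✓  (s2,t1) ✓  (s2,t2) ✓  (s2,t3) ✓  (s2,t5) ✓  (s3,t1) ✓  (s3,t4) ✓  (s4,t1) ✓  (s4,t2) ✓  (s4,t3) ✓  (s4,t4) ✓  (s4,t5) ✓
Counterexamples (restrictor pairs failing the scope): 1.

1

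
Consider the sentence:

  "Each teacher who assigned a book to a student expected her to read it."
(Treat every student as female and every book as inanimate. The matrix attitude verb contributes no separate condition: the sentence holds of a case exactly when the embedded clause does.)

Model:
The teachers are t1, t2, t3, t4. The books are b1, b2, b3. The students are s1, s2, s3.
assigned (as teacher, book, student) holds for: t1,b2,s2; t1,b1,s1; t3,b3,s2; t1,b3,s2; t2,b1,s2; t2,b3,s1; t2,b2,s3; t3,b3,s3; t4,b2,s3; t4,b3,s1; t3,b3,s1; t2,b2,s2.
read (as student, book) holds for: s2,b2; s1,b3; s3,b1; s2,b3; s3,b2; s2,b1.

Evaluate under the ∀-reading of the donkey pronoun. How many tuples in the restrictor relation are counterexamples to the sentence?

2

"her" takes "a student" as antecedent and "it" takes "a book"; both are donkey pronouns co-varying with the restrictor.
Strong reading: for every (t,b,s) with assigned(t,b,s), read(s,b).
Restrictor triples: (t1,b1,s1)→read(s1,b1) ✗  (t1,b2,s2)→read(s2,b2) ✓  (t1,b3,s2)→read(s2,b3) ✓  (t2,b1,s2)→read(s2,b1) ✓  (t2,b2,s2)→read(s2,b2) ✓  (t2,b2,s3)→read(s3,b2) ✓  (t2,b3,s1)→read(s1,b3) ✓  (t3,b3,s1)→read(s1,b3) ✓  (t3,b3,s2)→read(s2,b3) ✓  (t3,b3,s3)→read(s3,b3) ✗  (t4,b2,s3)→read(s3,b2) ✓  (t4,b3,s1)→read(s1,b3) ✓
Counterexamples (restrictor triples failing the scope): 2.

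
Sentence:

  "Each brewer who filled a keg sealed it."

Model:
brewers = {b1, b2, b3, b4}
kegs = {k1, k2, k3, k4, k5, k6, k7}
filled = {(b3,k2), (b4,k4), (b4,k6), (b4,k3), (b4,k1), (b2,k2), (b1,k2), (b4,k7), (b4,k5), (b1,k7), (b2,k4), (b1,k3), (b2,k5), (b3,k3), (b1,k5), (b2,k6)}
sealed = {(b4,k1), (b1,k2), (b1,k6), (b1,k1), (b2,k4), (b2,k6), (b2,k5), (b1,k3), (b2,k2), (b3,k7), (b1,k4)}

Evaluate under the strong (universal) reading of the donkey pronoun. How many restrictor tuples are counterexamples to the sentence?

9

"it" takes "a keg" as antecedent — a donkey pronoun bound across the clause boundary.
Strong reading: for every (b,k) with filled(b,k), sealed(b,k).
Restrictor pairs: (b1,k2) ✓  (b1,k3) ✓  (b1,k5) ✗  (b1,k7) ✗  (b2,k2) ✓  (b2,k4) ✓  (b2,k5) ✓  (b2,k6) ✓  (b3,k2) ✗  (b3,k3) ✗  (b4,k1) ✓  (b4,k3) ✗  (b4,k4) ✗  (b4,k5) ✗  (b4,k6) ✗  (b4,k7) ✗
Counterexamples (restrictor pairs failing the scope): 9.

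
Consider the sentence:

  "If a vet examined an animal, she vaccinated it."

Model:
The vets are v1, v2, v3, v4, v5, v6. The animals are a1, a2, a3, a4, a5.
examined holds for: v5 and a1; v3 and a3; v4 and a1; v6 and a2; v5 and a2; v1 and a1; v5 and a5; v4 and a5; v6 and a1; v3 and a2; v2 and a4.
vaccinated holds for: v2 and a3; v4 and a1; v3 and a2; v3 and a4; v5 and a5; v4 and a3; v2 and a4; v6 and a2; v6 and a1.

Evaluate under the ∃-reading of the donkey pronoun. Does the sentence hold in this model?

False

"it" takes "an animal" as antecedent — a donkey pronoun bound across the clause boundary.
Weak reading: every vet v with some examined-animal has at least one examined-animal a such that vaccinated(v,a).
Per vet: v1:✗  v2:✓  v3:✓  v4:✓  v5:✓  v6:✓
v1 has no witness among its examined-animals.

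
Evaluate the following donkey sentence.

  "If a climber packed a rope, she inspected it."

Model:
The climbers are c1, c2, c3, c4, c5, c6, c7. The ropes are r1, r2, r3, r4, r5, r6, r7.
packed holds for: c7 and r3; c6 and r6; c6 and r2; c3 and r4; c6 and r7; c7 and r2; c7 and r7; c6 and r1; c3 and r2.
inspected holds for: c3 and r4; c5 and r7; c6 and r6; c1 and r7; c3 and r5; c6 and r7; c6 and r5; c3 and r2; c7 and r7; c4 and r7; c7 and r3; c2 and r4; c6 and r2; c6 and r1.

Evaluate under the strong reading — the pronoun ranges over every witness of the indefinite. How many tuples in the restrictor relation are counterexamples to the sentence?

1

"it" takes "a rope" as antecedent — a donkey pronoun bound across the clause boundary.
Strong reading: for every (c,r) with packed(c,r), inspected(c,r).
Restrictor pairs: (c3,r2) ✓  (c3,r4) ✓  (c6,r1) ✓  (c6,r2) ✓  (c6,r6) ✓  (c6,r7) ✓  (c7,r2) ✗  (c7,r3) ✓  (c7,r7) ✓
Counterexamples (restrictor pairs failing the scope): 1.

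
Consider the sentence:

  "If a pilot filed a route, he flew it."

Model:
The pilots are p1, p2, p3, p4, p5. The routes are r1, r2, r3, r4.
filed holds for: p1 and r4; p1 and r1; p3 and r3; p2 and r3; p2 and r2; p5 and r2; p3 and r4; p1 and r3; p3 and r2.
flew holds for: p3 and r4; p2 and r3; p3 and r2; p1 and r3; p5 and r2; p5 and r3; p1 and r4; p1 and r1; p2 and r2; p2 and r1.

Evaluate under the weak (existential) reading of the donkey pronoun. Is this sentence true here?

"it" takes "a route" as antecedent — a donkey pronoun bound across the clause boundary.
Weak reading: every pilot p with some filed-route has at least one filed-route r such that flew(p,r).
Per pilot: p1:✓  p2:✓  p3:✓  p5:✓
Every pilot in the restrictor has a witness.

True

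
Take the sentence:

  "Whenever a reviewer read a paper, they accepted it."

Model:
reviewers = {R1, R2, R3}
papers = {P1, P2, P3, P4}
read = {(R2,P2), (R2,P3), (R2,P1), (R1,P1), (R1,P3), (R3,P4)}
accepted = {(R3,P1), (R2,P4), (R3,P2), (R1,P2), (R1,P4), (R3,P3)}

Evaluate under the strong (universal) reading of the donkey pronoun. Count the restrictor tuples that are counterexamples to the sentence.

6

"it" takes "a paper" as antecedent — a donkey pronoun bound across the clause boundary.
Strong reading: for every (r,p) with read(r,p), accepted(r,p).
Restrictor pairs: (R1,P1) ✗  (R1,P3) ✗  (R2,P1) ✗  (R2,P2) ✗  (R2,P3) ✗  (R3,P4) ✗
Counterexamples (restrictor pairs failing the scope): 6.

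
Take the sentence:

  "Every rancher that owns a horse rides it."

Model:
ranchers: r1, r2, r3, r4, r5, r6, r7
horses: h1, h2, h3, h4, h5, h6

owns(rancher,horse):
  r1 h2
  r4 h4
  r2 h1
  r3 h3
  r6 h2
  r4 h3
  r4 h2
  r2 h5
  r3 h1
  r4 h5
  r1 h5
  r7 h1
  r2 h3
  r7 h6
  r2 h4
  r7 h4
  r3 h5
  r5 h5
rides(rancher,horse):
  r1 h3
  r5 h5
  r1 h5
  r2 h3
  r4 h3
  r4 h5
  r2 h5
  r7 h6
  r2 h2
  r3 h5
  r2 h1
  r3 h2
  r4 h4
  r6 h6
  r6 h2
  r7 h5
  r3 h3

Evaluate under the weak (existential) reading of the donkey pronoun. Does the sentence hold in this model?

"it" takes "a horse" as antecedent — a donkey pronoun bound across the clause boundary.
Weak reading: every rancher r with some owns-horse has at least one owns-horse h such that rides(r,h).
Per rancher: r1:✓  r2:✓  r3:✓  r4:✓  r5:✓  r6:✓  r7:✓
Every rancher in the restrictor has a witness.

True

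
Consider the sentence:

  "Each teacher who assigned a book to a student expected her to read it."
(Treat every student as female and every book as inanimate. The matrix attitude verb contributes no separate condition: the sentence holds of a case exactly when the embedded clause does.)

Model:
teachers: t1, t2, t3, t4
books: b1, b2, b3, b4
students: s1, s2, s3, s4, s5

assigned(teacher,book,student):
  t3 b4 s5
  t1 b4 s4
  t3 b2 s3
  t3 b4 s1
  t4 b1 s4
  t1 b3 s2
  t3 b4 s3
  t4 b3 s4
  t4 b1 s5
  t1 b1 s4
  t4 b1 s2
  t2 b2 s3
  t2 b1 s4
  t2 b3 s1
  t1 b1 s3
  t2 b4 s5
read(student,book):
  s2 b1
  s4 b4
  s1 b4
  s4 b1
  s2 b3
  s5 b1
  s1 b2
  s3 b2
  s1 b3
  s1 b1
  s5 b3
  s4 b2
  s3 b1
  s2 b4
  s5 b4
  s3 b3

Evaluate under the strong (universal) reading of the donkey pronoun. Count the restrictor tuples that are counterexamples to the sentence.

"her" takes "a student" as antecedent and "it" takes "a book"; both are donkey pronouns co-varying with the restrictor.
Strong reading: for every (t,b,s) with assigned(t,b,s), read(s,b).
Restrictor triples: (t1,b1,s3)→read(s3,b1) ✓  (t1,b1,s4)→read(s4,b1) ✓  (t1,b3,s2)→read(s2,b3) ✓  (t1,b4,s4)→read(s4,b4) ✓  (t2,b1,s4)→read(s4,b1) ✓  (t2,b2,s3)→read(s3,b2) ✓  (t2,b3,s1)→read(s1,b3) ✓  (t2,b4,s5)→read(s5,b4) ✓  (t3,b2,s3)→read(s3,b2) ✓  (t3,b4,s1)→read(s1,b4) ✓  (t3,b4,s3)→read(s3,b4) ✗  (t3,b4,s5)→read(s5,b4) ✓  (t4,b1,s2)→read(s2,b1) ✓  (t4,b1,s4)→read(s4,b1) ✓  (t4,b1,s5)→read(s5,b1) ✓  (t4,b3,s4)→read(s4,b3) ✗
Counterexamples (restrictor triples failing the scope): 2.

2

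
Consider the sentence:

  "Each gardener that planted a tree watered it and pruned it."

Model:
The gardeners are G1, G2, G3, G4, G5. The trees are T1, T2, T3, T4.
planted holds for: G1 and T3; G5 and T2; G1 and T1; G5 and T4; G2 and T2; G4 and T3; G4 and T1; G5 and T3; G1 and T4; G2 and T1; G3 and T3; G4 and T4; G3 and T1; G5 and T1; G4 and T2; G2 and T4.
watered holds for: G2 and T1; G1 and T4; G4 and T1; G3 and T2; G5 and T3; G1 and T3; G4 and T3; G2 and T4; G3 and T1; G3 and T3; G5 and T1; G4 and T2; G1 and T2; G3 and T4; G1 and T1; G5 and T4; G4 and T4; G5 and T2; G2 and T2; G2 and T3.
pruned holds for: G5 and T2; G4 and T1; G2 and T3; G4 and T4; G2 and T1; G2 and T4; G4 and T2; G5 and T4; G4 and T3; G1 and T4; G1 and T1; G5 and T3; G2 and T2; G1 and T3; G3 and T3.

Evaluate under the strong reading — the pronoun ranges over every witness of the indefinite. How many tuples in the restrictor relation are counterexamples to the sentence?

2

"it" takes "a tree" as antecedent — a donkey pronoun bound across the clause boundary.
Strong reading: for every (g,t) with planted(g,t), watered(g,t) ∧ pruned(g,t).
Restrictor pairs: (G1,T1) ✓  (G1,T3) ✓  (G1,T4) ✓  (G2,T1) ✓  (G2,T2) ✓  (G2,T4) ✓  (G3,T1) ✗  (G3,T3) ✓  (G4,T1) ✓  (G4,T2) ✓  (G4,T3) ✓  (G4,T4) ✓  (G5,T1) ✗  (G5,T2) ✓  (G5,T3) ✓  (G5,T4) ✓
Counterexamples (restrictor pairs failing the scope): 2.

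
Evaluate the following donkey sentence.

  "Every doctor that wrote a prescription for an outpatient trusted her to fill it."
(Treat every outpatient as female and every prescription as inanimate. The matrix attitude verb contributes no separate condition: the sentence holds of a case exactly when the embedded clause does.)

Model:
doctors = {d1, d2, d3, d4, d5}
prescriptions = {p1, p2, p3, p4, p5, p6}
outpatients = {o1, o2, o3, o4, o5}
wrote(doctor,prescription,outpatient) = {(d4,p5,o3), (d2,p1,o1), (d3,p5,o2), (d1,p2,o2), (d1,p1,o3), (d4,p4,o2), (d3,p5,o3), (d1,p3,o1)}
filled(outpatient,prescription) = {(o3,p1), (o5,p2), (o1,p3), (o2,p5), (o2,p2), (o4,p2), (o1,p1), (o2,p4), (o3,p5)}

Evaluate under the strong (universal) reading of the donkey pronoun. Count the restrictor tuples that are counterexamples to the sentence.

0

"her" takes "an outpatient" as antecedent and "it" takes "a prescription"; both are donkey pronouns co-varying with the restrictor.
Strong reading: for every (d,p,o) with wrote(d,p,o), filled(o,p).
Restrictor triples: (d1,p1,o3)→filled(o3,p1) ✓  (d1,p2,o2)→filled(o2,p2) ✓  (d1,p3,o1)→filled(o1,p3) ✓  (d2,p1,o1)→filled(o1,p1) ✓  (d3,p5,o2)→filled(o2,p5) ✓  (d3,p5,o3)→filled(o3,p5) ✓  (d4,p4,o2)→filled(o2,p4) ✓  (d4,p5,o3)→filled(o3,p5) ✓
Counterexamples (restrictor triples failing the scope): 0.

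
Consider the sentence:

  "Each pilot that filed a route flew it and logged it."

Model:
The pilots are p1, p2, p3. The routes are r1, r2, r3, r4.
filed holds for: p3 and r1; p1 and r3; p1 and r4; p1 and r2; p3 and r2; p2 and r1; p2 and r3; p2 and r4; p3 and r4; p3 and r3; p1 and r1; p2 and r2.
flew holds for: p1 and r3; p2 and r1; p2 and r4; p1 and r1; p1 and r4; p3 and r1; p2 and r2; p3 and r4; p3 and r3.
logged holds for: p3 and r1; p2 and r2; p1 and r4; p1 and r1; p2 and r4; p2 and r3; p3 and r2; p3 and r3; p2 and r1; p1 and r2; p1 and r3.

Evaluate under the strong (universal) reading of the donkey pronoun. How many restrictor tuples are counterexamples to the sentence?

"it" takes "a route" as antecedent — a donkey pronoun bound across the clause boundary.
Strong reading: for every (p,r) with filed(p,r), flew(p,r) ∧ logged(p,r).
Restrictor pairs: (p1,r1) ✓  (p1,r2) ✗  (p1,r3) ✓  (p1,r4) ✓  (p2,r1) ✓  (p2,r2) ✓  (p2,r3) ✗  (p2,r4) ✓  (p3,r1) ✓  (p3,r2) ✗  (p3,r3) ✓  (p3,r4) ✗
Counterexamples (restrictor pairs failing the scope): 4.

4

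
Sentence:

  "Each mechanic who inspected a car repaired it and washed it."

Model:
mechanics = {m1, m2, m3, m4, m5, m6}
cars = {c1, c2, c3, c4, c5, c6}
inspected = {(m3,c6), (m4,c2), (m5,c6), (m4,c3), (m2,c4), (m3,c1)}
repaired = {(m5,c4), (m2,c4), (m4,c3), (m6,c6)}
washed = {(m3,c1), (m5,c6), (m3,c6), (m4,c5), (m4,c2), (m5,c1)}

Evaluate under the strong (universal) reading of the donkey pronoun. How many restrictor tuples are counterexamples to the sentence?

"it" takes "a car" as antecedent — a donkey pronoun bound across the clause boundary.
Strong reading: for every (m,c) with inspected(m,c), repaired(m,c) ∧ washed(m,c).
Restrictor pairs: (m2,c4) ✗  (m3,c1) ✗  (m3,c6) ✗  (m4,c2) ✗  (m4,c3) ✗  (m5,c6) ✗
Counterexamples (restrictor pairs failing the scope): 6.

6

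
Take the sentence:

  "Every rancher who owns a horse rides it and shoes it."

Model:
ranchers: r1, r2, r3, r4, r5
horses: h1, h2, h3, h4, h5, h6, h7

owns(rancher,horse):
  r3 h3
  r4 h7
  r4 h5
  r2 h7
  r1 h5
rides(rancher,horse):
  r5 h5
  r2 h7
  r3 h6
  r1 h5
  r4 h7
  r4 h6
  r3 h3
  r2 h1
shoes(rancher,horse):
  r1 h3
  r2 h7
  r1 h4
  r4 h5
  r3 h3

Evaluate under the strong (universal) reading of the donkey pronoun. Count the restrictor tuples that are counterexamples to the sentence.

"it" takes "a horse" as antecedent — a donkey pronoun bound across the clause boundary.
Strong reading: for every (r,h) with owns(r,h), rides(r,h) ∧ shoes(r,h).
Restrictor pairs: (r1,h5) ✗  (r2,h7) ✓  (r3,h3) ✓  (r4,h5) ✗  (r4,h7) ✗
Counterexamples (restrictor pairs failing the scope): 3.

3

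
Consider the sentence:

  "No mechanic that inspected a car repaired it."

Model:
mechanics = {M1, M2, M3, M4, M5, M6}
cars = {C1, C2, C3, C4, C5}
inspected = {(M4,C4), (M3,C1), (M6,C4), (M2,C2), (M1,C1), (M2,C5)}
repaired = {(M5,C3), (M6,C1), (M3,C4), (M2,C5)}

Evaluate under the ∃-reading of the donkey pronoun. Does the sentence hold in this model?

False

"it" takes "a car" as antecedent — a donkey pronoun bound across the clause boundary.
Truth condition: for no (m,c) with inspected(m,c) does repaired(m,c) hold.
Restrictor pairs — does the scope hold? (M1,C1):fails  (M2,C2):fails  (M2,C5):holds  (M3,C1):fails  (M4,C4):fails  (M6,C4):fails
Scope holds for 1 pair(s), so the sentence is false.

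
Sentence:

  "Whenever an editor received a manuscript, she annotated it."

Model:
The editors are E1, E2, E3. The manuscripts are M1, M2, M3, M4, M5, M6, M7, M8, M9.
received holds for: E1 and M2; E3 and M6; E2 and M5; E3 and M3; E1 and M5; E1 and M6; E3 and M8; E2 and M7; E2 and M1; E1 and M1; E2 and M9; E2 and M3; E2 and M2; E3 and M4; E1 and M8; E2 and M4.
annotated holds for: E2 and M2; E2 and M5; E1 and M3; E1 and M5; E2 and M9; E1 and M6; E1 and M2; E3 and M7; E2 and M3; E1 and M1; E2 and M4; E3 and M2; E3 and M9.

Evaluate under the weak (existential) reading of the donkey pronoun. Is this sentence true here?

"it" takes "a manuscript" as antecedent — a donkey pronoun bound across the clause boundary.
Weak reading: every editor e with some received-manuscript has at least one received-manuscript m such that annotated(e,m).
Per editor: E1:✓  E2:✓  E3:✗
E3 has no witness among its received-manuscripts.

False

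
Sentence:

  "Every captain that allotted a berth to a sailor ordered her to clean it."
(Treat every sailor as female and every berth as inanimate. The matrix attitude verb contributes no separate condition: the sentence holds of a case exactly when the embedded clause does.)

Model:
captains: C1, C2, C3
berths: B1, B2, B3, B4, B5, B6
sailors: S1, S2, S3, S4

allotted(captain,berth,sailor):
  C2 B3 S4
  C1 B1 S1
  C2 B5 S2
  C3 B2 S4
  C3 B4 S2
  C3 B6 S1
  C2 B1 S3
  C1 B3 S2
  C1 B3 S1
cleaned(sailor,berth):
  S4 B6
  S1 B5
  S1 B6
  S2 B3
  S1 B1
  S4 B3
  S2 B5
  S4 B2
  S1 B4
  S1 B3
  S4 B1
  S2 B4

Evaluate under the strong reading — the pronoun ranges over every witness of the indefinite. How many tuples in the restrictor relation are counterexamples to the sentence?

"her" takes "a sailor" as antecedent and "it" takes "a berth"; both are donkey pronouns co-varying with the restrictor.
Strong reading: for every (c,b,s) with allotted(c,b,s), cleaned(s,b).
Restrictor triples: (C1,B1,S1)→cleaned(S1,B1) ✓  (C1,B3,S1)→cleaned(S1,B3) ✓  (C1,B3,S2)→cleaned(S2,B3) ✓  (C2,B1,S3)→cleaned(S3,B1) ✗  (C2,B3,S4)→cleaned(S4,B3) ✓  (C2,B5,S2)→cleaned(S2,B5) ✓  (C3,B2,S4)→cleaned(S4,B2) ✓  (C3,B4,S2)→cleaned(S2,B4) ✓  (C3,B6,S1)→cleaned(S1,B6) ✓
Counterexamples (restrictor triples failing the scope): 1.

1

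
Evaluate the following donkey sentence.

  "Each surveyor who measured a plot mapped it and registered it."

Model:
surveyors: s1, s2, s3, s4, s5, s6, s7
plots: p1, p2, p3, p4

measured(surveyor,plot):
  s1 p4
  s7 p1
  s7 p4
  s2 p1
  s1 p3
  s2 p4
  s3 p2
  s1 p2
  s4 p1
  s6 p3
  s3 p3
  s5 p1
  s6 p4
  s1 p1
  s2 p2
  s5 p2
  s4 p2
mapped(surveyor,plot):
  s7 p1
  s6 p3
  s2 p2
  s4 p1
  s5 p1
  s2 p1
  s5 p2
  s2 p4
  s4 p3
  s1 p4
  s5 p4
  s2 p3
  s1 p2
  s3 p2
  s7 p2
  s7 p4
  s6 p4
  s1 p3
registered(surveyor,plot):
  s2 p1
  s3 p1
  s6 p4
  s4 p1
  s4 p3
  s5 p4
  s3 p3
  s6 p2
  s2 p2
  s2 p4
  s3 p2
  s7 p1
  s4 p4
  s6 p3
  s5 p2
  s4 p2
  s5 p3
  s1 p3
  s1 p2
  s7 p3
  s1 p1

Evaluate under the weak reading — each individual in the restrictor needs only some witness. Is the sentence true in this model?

True

"it" takes "a plot" as antecedent — a donkey pronoun bound across the clause boundary.
Weak reading: every surveyor s with some measured-plot has at least one measured-plot p such that mapped(s,p) ∧ registered(s,p).
Per surveyor: s1:✓  s2:✓  s3:✓  s4:✓  s5:✓  s6:✓  s7:✓
Every surveyor in the restrictor has a witness.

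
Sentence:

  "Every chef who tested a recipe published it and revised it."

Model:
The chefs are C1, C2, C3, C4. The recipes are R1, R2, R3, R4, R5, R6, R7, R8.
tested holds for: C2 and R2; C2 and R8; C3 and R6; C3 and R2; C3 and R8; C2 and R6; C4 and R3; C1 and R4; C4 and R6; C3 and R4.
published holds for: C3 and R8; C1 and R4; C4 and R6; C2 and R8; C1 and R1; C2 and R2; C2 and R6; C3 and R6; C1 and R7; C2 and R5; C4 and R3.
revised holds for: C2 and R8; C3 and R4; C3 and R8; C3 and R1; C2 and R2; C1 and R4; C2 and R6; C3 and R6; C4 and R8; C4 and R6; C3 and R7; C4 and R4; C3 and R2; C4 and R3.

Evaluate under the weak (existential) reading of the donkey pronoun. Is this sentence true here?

"it" takes "a recipe" as antecedent — a donkey pronoun bound across the clause boundary.
Weak reading: every chef c with some tested-recipe has at least one tested-recipe r such that published(c,r) ∧ revised(c,r).
Per chef: C1:✓  C2:✓  C3:✓  C4:✓
Every chef in the restrictor has a witness.

True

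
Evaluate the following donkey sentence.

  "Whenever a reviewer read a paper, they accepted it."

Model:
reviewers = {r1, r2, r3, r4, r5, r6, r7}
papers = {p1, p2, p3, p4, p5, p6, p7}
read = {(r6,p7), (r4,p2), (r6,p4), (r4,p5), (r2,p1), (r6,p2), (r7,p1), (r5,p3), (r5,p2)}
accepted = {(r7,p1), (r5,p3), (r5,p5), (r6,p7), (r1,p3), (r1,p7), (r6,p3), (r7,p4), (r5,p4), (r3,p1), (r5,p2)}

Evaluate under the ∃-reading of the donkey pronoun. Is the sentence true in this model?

"it" takes "a paper" as antecedent — a donkey pronoun bound across the clause boundary.
Weak reading: every reviewer r with some read-paper has at least one read-paper p such that accepted(r,p).
Per reviewer: r2:✗  r4:✗  r5:✓  r6:✓  r7:✓
r2 has no witness among its read-papers.

False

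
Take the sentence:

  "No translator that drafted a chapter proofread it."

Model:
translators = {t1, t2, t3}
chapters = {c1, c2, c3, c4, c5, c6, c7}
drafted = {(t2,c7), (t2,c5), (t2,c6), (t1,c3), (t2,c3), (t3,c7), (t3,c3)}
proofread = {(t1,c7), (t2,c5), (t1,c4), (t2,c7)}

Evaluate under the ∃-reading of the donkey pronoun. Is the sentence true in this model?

False

"it" takes "a chapter" as antecedent — a donkey pronoun bound across the clause boundary.
Truth condition: for no (t,c) with drafted(t,c) does proofread(t,c) hold.
Restrictor pairs — does the scope hold? (t1,c3):fails  (t2,c3):fails  (t2,c5):holds  (t2,c6):fails  (t2,c7):holds  (t3,c3):fails  (t3,c7):fails
Scope holds for 2 pair(s), so the sentence is false.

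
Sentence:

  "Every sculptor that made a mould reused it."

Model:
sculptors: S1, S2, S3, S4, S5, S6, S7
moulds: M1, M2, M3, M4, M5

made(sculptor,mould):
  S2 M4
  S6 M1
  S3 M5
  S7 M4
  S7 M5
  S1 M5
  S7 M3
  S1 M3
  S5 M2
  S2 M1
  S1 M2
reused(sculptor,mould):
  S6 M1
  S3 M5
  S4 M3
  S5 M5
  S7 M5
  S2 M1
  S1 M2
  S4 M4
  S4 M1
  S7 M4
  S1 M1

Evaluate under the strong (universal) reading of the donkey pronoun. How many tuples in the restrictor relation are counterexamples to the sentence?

"it" takes "a mould" as antecedent — a donkey pronoun bound across the clause boundary.
Strong reading: for every (s,m) with made(s,m), reused(s,m).
Restrictor pairs: (S1,M2) ✓  (S1,M3) ✗  (S1,M5) ✗  (S2,M1) ✓  (S2,M4) ✗  (S3,M5) ✓  (S5,M2) ✗  (S6,M1) ✓  (S7,M3) ✗  (S7,M4) ✓  (S7,M5) ✓
Counterexamples (restrictor pairs failing the scope): 5.

5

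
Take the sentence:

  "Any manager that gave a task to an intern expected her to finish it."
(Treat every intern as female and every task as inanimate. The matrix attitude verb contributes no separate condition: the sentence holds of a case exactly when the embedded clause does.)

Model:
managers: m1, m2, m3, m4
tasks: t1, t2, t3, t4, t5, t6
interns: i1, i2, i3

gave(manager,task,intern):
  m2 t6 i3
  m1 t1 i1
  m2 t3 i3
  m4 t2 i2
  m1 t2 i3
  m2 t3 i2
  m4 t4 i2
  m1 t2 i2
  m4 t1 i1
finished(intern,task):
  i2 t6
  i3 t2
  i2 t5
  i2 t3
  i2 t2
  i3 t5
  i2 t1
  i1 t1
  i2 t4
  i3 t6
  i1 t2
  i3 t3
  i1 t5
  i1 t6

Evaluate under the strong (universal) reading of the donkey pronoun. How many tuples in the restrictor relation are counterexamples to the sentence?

0

"her" takes "an intern" as antecedent and "it" takes "a task"; both are donkey pronouns co-varying with the restrictor.
Strong reading: for every (m,t,i) with gave(m,t,i), finished(i,t).
Restrictor triples: (m1,t1,i1)→finished(i1,t1) ✓  (m1,t2,i2)→finished(i2,t2) ✓  (m1,t2,i3)→finished(i3,t2) ✓  (m2,t3,i2)→finished(i2,t3) ✓  (m2,t3,i3)→finished(i3,t3) ✓  (m2,t6,i3)→finished(i3,t6) ✓  (m4,t1,i1)→finished(i1,t1) ✓  (m4,t2,i2)→finished(i2,t2) ✓  (m4,t4,i2)→finished(i2,t4) ✓
Counterexamples (restrictor triples failing the scope): 0.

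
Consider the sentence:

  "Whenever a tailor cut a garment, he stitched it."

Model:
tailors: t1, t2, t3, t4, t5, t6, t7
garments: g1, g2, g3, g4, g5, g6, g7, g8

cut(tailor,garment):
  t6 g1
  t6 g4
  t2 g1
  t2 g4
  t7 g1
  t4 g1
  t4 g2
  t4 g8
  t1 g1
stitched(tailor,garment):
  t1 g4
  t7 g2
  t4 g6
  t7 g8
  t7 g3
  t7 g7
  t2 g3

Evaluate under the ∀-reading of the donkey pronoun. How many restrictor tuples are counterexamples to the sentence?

9

"it" takes "a garment" as antecedent — a donkey pronoun bound across the clause boundary.
Strong reading: for every (t,g) with cut(t,g), stitched(t,g).
Restrictor pairs: (t1,g1) ✗  (t2,g1) ✗  (t2,g4) ✗  (t4,g1) ✗  (t4,g2) ✗  (t4,g8) ✗  (t6,g1) ✗  (t6,g4) ✗  (t7,g1) ✗
Counterexamples (restrictor pairs failing the scope): 9.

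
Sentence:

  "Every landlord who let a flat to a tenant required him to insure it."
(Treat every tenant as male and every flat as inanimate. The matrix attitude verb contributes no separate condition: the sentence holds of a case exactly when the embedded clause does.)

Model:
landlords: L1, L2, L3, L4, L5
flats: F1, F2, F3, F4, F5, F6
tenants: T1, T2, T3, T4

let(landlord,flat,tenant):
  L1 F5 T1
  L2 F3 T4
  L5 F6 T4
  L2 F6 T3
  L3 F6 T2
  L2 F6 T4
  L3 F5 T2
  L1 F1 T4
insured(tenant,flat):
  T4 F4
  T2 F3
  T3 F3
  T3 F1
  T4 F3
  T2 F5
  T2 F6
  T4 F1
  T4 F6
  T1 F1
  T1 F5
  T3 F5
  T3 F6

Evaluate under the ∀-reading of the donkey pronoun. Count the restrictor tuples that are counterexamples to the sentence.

"him" takes "a tenant" as antecedent and "it" takes "a flat"; both are donkey pronouns co-varying with the restrictor.
Strong reading: for every (l,f,t) with let(l,f,t), insured(t,f).
Restrictor triples: (L1,F1,T4)→insured(T4,F1) ✓  (L1,F5,T1)→insured(T1,F5) ✓  (L2,F3,T4)→insured(T4,F3) ✓  (L2,F6,T3)→insured(T3,F6) ✓  (L2,F6,T4)→insured(T4,F6) ✓  (L3,F5,T2)→insured(T2,F5) ✓  (L3,F6,T2)→insured(T2,F6) ✓  (L5,F6,T4)→insured(T4,F6) ✓
Counterexamples (restrictor triples failing the scope): 0.

0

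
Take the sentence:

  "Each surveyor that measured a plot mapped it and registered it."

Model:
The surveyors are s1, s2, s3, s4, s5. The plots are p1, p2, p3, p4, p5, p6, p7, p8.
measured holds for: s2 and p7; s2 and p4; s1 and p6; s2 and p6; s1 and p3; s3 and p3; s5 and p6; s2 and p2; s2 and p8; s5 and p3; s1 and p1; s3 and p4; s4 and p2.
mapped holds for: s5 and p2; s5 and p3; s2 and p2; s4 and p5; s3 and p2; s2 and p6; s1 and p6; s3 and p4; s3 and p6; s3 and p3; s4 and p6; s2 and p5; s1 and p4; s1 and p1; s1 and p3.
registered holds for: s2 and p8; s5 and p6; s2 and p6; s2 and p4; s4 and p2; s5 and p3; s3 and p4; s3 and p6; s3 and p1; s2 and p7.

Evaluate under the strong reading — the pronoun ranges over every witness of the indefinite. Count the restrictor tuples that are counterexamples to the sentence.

10

"it" takes "a plot" as antecedent — a donkey pronoun bound across the clause boundary.
Strong reading: for every (s,p) with measured(s,p), mapped(s,p) ∧ registered(s,p).
Restrictor pairs: (s1,p1) ✗  (s1,p3) ✗  (s1,p6) ✗  (s2,p2) ✗  (s2,p4) ✗  (s2,p6) ✓  (s2,p7) ✗  (s2,p8) ✗  (s3,p3) ✗  (s3,p4) ✓  (s4,p2) ✗  (s5,p3) ✓  (s5,p6) ✗
Counterexamples (restrictor pairs failing the scope): 10.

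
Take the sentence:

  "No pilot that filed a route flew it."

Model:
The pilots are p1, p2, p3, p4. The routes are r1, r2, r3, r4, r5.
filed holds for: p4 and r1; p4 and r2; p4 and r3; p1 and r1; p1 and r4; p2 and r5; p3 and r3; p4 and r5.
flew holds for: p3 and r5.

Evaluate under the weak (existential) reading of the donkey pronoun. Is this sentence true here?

True

"it" takes "a route" as antecedent — a donkey pronoun bound across the clause boundary.
Truth condition: for no (p,r) with filed(p,r) does flew(p,r) hold.
Restrictor pairs — does the scope hold? (p1,r1):fails  (p1,r4):fails  (p2,r5):fails  (p3,r3):fails  (p4,r1):fails  (p4,r2):fails  (p4,r3):fails  (p4,r5):fails
Scope holds for no restrictor pair, so the sentence is true.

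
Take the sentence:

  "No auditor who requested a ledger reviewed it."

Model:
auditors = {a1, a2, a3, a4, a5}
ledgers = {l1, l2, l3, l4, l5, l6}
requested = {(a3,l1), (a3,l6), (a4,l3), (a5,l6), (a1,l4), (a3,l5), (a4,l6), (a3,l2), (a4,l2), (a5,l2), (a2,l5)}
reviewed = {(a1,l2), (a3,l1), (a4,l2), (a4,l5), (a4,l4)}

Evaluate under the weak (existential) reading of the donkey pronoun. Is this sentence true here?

False

"it" takes "a ledger" as antecedent — a donkey pronoun bound across the clause boundary.
Truth condition: for no (a,l) with requested(a,l) does reviewed(a,l) hold.
Restrictor pairs — does the scope hold? (a1,l4):fails  (a2,l5):fails  (a3,l1):holds  (a3,l2):fails  (a3,l5):fails  (a3,l6):fails  (a4,l2):holds  (a4,l3):fails  (a4,l6):fails  (a5,l2):fails  (a5,l6):fails
Scope holds for 2 pair(s), so the sentence is false.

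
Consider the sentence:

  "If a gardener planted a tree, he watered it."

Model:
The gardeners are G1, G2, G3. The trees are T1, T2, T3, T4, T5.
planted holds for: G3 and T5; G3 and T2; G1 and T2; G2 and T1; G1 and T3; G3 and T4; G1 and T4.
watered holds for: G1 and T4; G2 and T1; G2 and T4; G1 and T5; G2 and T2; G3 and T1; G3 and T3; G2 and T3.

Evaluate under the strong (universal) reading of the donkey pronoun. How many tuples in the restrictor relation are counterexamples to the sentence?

5

"it" takes "a tree" as antecedent — a donkey pronoun bound across the clause boundary.
Strong reading: for every (g,t) with planted(g,t), watered(g,t).
Restrictor pairs: (G1,T2) ✗  (G1,T3) ✗  (G1,T4) ✓  (G2,T1) ✓  (G3,T2) ✗  (G3,T4) ✗  (G3,T5) ✗
Counterexamples (restrictor pairs failing the scope): 5.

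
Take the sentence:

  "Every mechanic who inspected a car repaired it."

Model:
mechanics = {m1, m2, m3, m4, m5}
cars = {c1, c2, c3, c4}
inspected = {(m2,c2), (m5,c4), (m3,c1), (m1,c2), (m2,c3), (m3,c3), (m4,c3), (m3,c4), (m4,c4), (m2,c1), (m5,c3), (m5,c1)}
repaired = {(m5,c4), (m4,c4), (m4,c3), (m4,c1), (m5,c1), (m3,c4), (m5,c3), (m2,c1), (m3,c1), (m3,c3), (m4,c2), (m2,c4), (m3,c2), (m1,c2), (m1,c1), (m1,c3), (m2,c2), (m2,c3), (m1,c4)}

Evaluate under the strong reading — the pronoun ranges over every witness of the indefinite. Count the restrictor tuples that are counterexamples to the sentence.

"it" takes "a car" as antecedent — a donkey pronoun bound across the clause boundary.
Strong reading: for every (m,c) with inspected(m,c), repaired(m,c).
Restrictor pairs: (m1,c2) ✓  (m2,c1) ✓  (m2,c2) ✓  (m2,c3) ✓  (m3,c1) ✓  (m3,c3) ✓  (m3,c4) ✓  (m4,c3) ✓  (m4,c4) ✓  (m5,c1) ✓  (m5,c3) ✓  (m5,c4) ✓
Counterexamples (restrictor pairs failing the scope): 0.

0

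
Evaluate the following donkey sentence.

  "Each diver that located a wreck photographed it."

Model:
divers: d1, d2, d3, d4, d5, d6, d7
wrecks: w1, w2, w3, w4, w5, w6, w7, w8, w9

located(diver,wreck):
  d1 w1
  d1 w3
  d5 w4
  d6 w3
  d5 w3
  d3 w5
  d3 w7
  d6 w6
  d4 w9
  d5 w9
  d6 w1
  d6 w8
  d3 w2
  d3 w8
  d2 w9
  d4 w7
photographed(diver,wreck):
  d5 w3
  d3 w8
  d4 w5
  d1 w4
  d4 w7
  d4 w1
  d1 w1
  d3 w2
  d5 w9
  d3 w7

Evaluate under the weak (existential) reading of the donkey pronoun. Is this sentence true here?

False

"it" takes "a wreck" as antecedent — a donkey pronoun bound across the clause boundary.
Weak reading: every diver d with some located-wreck has at least one located-wreck w such that photographed(d,w).
Per diver: d1:✓  d2:✗  d3:✓  d4:✓  d5:✓  d6:✗
d2 has no witness among its located-wrecks.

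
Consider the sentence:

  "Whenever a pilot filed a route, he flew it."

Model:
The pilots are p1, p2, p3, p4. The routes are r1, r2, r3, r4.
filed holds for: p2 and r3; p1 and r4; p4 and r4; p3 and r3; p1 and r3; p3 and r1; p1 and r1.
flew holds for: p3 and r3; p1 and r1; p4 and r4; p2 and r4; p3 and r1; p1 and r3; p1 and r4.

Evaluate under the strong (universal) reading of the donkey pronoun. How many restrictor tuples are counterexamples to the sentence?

1

"it" takes "a route" as antecedent — a donkey pronoun bound across the clause boundary.
Strong reading: for every (p,r) with filed(p,r), flew(p,r).
Restrictor pairs: (p1,r1) ✓  (p1,r3) ✓  (p1,r4) ✓  (p2,r3) ✗  (p3,r1) ✓  (p3,r3) ✓  (p4,r4) ✓
Counterexamples (restrictor pairs failing the scope): 1.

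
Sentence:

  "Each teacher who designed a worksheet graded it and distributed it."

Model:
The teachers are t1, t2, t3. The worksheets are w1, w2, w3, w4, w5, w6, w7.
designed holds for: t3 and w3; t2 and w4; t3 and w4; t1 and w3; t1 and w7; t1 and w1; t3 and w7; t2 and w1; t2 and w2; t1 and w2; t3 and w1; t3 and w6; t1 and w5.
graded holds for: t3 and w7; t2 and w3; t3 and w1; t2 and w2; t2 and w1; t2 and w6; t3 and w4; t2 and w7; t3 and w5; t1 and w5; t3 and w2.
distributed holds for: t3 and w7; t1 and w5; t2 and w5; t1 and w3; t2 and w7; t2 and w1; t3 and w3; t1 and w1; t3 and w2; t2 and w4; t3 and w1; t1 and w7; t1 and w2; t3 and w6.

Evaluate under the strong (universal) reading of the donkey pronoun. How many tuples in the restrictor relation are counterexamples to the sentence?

9

"it" takes "a worksheet" as antecedent — a donkey pronoun bound across the clause boundary.
Strong reading: for every (t,w) with designed(t,w), graded(t,w) ∧ distributed(t,w).
Restrictor pairs: (t1,w1) ✗  (t1,w2) ✗  (t1,w3) ✗  (t1,w5) ✓  (t1,w7) ✗  (t2,w1) ✓  (t2,w2) ✗  (t2,w4) ✗  (t3,w1) ✓  (t3,w3) ✗  (t3,w4) ✗  (t3,w6) ✗  (t3,w7) ✓
Counterexamples (restrictor pairs failing the scope): 9.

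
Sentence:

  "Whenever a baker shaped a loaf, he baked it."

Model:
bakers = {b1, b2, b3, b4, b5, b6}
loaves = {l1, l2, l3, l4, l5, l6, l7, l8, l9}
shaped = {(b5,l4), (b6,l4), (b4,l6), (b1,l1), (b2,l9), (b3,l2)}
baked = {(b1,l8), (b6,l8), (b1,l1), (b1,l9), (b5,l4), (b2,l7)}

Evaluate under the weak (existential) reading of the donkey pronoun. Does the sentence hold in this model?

"it" takes "a loaf" as antecedent — a donkey pronoun bound across the clause boundary.
Weak reading: every baker b with some shaped-loaf has at least one shaped-loaf l such that baked(b,l).
Per baker: b1:✓  b2:✗  b3:✗  b4:✗  b5:✓  b6:✗
b2 has no witness among its shaped-loaves.

False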